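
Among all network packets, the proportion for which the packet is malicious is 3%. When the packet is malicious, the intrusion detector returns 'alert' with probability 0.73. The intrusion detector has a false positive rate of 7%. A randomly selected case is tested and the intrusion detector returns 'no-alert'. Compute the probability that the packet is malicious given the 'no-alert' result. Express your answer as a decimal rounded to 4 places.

Let H be the event that the packet is malicious. P(H) = 0.03, so P(¬H) = 0.97. With E the 'no-alert' result, P(E|H) = 0.27 and P(E|¬H) = 0.93.
P(E) = 0.27·0.03 + 0.93·0.97 = 0.0081000 + 0.90210 = 0.91020.
By Bayes' theorem, P(H|E) = 0.0081000 / 0.91020 = 0.0089.

P(H | E) ≈ 0.0089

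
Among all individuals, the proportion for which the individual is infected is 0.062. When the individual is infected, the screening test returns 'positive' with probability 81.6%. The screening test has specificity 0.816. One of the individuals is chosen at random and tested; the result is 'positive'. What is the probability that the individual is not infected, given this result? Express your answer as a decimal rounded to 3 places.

P(¬H | E) ≈ 0.773

Write H for 'the individual is infected'. Prior odds H:¬H = 0.062/0.938 = 0.066098. For the 'positive' outcome, the likelihood ratio is 0.816/0.184 = 4.4348.
Posterior odds = 0.066098 × 4.4348 = 0.29313, so P(H|E) = 0.29313/(1+0.29313) = 0.227. Then P(¬H|E) = 1 − 0.227 = 0.773.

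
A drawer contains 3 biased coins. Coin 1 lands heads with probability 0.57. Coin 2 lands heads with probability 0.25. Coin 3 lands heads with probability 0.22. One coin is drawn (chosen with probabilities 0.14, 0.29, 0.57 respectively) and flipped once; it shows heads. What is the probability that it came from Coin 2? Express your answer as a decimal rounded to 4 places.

Posterior probability ≈ 0.2611

Tabulate prior·likelihood by source: [1] prior 0.14, lik 0.57, product 0.07980; [2] prior 0.29, lik 0.25, product 0.07250; [3] prior 0.57, lik 0.22, product 0.1254.
Normalizing constant = 0.27770; the posterior for Coin 2 is its product over the sum, 0.07250/0.27770 = 0.2611.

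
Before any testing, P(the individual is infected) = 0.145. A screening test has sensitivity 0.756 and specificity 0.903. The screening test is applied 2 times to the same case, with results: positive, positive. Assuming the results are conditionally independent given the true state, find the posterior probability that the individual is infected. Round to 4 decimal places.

Let H be the event that the individual is infected; start with P(H) = 0.145. P('positive'|H) = 0.756, P('positive'|¬H) = 0.097.
Update on result 1 ('positive'): P(H) ← 0.756·0.1450 / (0.756·0.1450 + 0.097·0.8550) = 0.10962/0.19255 = 0.5693.
Update on result 2 ('positive'): P(H) ← 0.756·0.5693 / (0.756·0.5693 + 0.097·0.4307) = 0.43038/0.47216 = 0.9115.

Posterior P(H) ≈ 0.9115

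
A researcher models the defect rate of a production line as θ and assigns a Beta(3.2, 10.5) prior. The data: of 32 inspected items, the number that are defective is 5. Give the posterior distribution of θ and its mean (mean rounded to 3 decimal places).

Posterior: Beta(8.2, 37.5); mean ≈ 0.179

Observing 5 successes and 27 failures updates Beta(3.2, 10.5) by adding the success and failure counts to the two shape parameters: α = 3.2+5 = 8.2, β = 10.5+27 = 37.5.
Posterior mean = α/(α+β) = 8.2/45.7 = 0.179.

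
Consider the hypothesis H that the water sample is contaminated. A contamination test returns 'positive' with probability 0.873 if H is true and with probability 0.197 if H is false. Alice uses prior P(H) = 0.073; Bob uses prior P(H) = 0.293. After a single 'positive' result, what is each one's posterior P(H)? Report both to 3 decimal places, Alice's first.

Alice: 0.259; Bob: 0.647

The likelihood ratio for a 'positive' result is 0.873/0.197 = 4.4315.
Alice: prior odds 0.073/0.927 = 0.078749; posterior odds 0.34897; posterior probability 0.259.
Bob: prior odds 0.293/0.707 = 0.41443; posterior odds 1.8365; posterior probability 0.647.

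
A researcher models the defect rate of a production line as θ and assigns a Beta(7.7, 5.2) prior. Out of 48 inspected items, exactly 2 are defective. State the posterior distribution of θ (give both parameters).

The binomial likelihood is conjugate to the Beta prior: with 2 successes and 46 failures, the posterior is Beta(7.7+2, 5.2+46) = Beta(9.7, 51.2).

Posterior: Beta(9.7, 51.2)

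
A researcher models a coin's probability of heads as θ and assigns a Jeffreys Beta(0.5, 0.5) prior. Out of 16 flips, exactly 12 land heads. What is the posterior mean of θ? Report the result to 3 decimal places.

Posterior mean ≈ 0.735

The binomial likelihood is conjugate to the Beta prior: with 12 successes and 4 failures, the posterior is Beta(0.5+12, 0.5+4) = Beta(12.5, 4.5).
E[θ | data] = 12.5/(12.5+4.5) = 0.735.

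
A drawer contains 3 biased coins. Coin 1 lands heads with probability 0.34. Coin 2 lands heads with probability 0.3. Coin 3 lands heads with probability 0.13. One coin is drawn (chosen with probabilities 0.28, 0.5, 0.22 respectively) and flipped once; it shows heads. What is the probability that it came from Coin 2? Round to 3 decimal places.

Tabulate prior·likelihood by source: [1] prior 0.28, lik 0.34, product 0.09520; [2] prior 0.5, lik 0.3, product 0.1500; [3] prior 0.22, lik 0.13, product 0.02860.
Normalizing constant = 0.27380; the posterior for Coin 2 is its product over the sum, 0.1500/0.27380 = 0.548.

Posterior probability ≈ 0.548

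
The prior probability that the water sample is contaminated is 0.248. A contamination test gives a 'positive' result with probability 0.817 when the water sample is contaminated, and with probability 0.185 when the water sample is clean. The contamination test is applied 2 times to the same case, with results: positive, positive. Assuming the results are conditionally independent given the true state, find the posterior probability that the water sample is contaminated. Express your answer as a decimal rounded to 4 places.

Posterior P(H) ≈ 0.8654

With H the event that the water sample is contaminated, the joint likelihood of the observed sequence is P(data|H) = 0.817·0.817 = 0.66749 and P(data|¬H) = 0.185·0.185 = 0.034225.
Bayes: P(H|data) = 0.248·0.66749 / (0.248·0.66749 + 0.752·0.034225) = 0.16554/0.19127 = 0.8654.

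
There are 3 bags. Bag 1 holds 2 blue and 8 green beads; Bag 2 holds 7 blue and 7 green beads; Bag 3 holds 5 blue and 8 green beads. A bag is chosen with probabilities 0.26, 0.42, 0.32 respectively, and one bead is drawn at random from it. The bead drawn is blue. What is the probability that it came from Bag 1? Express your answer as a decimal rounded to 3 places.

Posterior probability ≈ 0.135

Tabulate prior·likelihood by source: [1] prior 0.26, lik 0.2, product 0.05200; [2] prior 0.42, lik 0.5, product 0.2100; [3] prior 0.32, lik 0.3846, product 0.1231.
Normalizing constant = 0.38508; the posterior for Bag 1 is its product over the sum, 0.05200/0.38508 = 0.135.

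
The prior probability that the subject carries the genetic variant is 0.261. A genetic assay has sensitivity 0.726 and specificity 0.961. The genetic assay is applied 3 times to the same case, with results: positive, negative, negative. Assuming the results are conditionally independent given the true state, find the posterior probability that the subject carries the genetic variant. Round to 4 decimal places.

Let H be the event that the subject carries the genetic variant; start with P(H) = 0.261. P('positive'|H) = 0.726, P('positive'|¬H) = 0.039.
Update on result 1 ('positive'): P(H) ← 0.726·0.2610 / (0.726·0.2610 + 0.039·0.7390) = 0.18949/0.21831 = 0.8680.
Update on result 2 ('negative'): P(H) ← 0.274·0.8680 / (0.274·0.8680 + 0.961·0.1320) = 0.23783/0.36470 = 0.6521.
Update on result 3 ('negative'): P(H) ← 0.274·0.6521 / (0.274·0.6521 + 0.961·0.3479) = 0.17868/0.51299 = 0.3483.

Posterior P(H) ≈ 0.3483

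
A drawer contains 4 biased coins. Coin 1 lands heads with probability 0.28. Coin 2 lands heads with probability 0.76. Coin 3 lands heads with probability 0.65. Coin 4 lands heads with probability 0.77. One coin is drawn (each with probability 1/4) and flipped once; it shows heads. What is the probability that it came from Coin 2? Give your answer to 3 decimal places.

Tabulate prior·likelihood by source: [1] prior 0.25, lik 0.28, product 0.07000; [2] prior 0.25, lik 0.76, product 0.1900; [3] prior 0.25, lik 0.65, product 0.1625; [4] prior 0.25, lik 0.77, product 0.1925.
Normalizing constant = 0.61500; the posterior for Coin 2 is its product over the sum, 0.1900/0.61500 = 0.309.

Posterior probability ≈ 0.309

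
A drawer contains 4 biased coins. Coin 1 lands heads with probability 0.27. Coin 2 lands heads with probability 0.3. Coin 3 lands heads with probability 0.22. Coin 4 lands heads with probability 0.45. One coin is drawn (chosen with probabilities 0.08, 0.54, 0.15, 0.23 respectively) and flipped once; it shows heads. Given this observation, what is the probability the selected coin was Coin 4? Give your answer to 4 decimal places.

Tabulate prior·likelihood by source: [1] prior 0.08, lik 0.27, product 0.02160; [2] prior 0.54, lik 0.3, product 0.1620; [3] prior 0.15, lik 0.22, product 0.03300; [4] prior 0.23, lik 0.45, product 0.1035.
Normalizing constant = 0.32010; the posterior for Coin 4 is its product over the sum, 0.1035/0.32010 = 0.3233.

Posterior probability ≈ 0.3233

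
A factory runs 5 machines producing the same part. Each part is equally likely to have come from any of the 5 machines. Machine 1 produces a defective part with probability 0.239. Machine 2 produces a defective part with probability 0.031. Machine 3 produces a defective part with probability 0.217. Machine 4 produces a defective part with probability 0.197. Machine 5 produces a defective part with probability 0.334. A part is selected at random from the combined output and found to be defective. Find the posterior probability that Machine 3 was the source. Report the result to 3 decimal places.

P(defective|M1) = 0.239; P(defective|M2) = 0.031; P(defective|M3) = 0.217; P(defective|M4) = 0.197; P(defective|M5) = 0.334.
Prior × likelihood for each source: 0.2·0.239=0.04780, 0.2·0.031=0.006200, 0.2·0.217=0.04340, 0.2·0.197=0.03940, 0.2·0.334=0.06680. Summing gives P(defective) = 0.20360.
P(Machine 3 | defective) = 0.04340 / 0.20360 = 0.213.

Posterior probability ≈ 0.213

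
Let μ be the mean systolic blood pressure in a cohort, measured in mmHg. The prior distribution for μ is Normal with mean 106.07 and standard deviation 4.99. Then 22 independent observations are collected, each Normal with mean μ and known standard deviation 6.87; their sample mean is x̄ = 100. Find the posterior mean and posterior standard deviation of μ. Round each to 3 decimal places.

Prior precision 1/τ₀² = 1/4.99² = 0.0401605; data precision n/σ² = 22/6.87² = 0.466132.
Posterior precision = 0.0401605 + 0.466132 = 0.506293, giving posterior SD = 1/√0.506293 = 1.405.
Posterior mean = (0.0401605·106.07 + 0.466132·100) / 0.506293 = 100.481.

Posterior mean ≈ 100.481; posterior SD ≈ 1.405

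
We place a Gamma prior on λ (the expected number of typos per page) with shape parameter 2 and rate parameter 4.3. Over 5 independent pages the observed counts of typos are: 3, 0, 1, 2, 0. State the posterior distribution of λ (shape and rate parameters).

The Poisson likelihood adds the total count to the shape and the number of exposure periods to the rate. Here ∑xᵢ = 6 and n = 5, so shape 2→8 and rate 4.3→9.3.

Posterior: Gamma(shape=8, rate=9.3)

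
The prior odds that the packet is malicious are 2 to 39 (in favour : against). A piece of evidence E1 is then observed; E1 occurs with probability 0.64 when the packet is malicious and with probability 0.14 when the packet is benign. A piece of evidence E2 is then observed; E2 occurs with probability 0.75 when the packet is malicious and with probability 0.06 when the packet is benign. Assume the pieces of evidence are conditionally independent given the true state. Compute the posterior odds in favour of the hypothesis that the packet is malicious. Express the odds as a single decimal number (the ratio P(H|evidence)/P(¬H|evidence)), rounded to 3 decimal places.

Prior odds = 2/39 = 0.051282.
Likelihood ratio for E1 = 0.64/0.14 = 4.5714.
Likelihood ratio for E2 = 0.75/0.06 = 12.500.
Posterior odds = prior odds × LR₁ × LR₂ = 2.9304.

Posterior odds ≈ 2.930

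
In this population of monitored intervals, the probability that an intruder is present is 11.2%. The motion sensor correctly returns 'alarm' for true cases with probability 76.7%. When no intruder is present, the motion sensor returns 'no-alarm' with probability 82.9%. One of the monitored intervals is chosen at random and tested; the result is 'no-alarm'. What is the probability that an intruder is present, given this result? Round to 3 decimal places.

Let H be the event that an intruder is present. P(H) = 0.112, so P(¬H) = 0.888. With E the 'no-alarm' result, P(E|H) = 0.233 and P(E|¬H) = 0.829.
P(E) = 0.233·0.112 + 0.829·0.888 = 0.026096 + 0.73615 = 0.76225.
By Bayes' theorem, P(H|E) = 0.026096 / 0.76225 = 0.034.

P(H | E) ≈ 0.034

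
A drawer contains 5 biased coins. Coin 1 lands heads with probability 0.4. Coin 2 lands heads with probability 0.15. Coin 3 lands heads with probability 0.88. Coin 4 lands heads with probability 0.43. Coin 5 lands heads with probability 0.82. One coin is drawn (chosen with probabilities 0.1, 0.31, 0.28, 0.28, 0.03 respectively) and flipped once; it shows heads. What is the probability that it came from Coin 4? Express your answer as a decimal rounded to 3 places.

P(heads|C1) = 0.4; P(heads|C2) = 0.15; P(heads|C3) = 0.88; P(heads|C4) = 0.43; P(heads|C5) = 0.82.
Prior × likelihood for each source: 0.1·0.4=0.04000, 0.31·0.15=0.04650, 0.28·0.88=0.2464, 0.28·0.43=0.1204, 0.03·0.82=0.02460. Summing gives P(heads) = 0.47790.
P(Coin 4 | heads) = 0.1204 / 0.47790 = 0.252.

Posterior probability ≈ 0.252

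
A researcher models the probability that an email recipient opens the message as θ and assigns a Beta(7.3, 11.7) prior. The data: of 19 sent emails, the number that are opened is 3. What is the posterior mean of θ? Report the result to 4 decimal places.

The binomial likelihood is conjugate to the Beta prior: with 3 successes and 16 failures, the posterior is Beta(7.3+3, 11.7+16) = Beta(10.3, 27.7).
E[θ | data] = 10.3/(10.3+27.7) = 0.2711.

Posterior mean ≈ 0.2711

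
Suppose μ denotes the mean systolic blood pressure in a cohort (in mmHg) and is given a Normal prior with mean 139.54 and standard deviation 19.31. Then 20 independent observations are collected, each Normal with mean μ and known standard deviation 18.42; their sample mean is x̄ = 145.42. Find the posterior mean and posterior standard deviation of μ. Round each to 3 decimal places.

Prior precision 1/τ₀² = 1/19.31² = 0.00268186; data precision n/σ² = 20/18.42² = 0.0589455.
Posterior precision = 0.00268186 + 0.0589455 = 0.0616274, giving posterior SD = 1/√0.0616274 = 4.028.
Posterior mean = (0.00268186·139.54 + 0.0589455·145.42) / 0.0616274 = 145.164.

Posterior mean ≈ 145.164; posterior SD ≈ 4.028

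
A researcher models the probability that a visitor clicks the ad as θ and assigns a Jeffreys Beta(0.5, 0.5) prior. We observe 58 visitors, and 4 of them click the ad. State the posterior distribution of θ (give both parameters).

Posterior: Beta(4.5, 54.5)

Observing 4 successes and 54 failures updates Beta(0.5, 0.5) by adding the success and failure counts to the two shape parameters: α = 0.5+4 = 4.5, β = 0.5+54 = 54.5.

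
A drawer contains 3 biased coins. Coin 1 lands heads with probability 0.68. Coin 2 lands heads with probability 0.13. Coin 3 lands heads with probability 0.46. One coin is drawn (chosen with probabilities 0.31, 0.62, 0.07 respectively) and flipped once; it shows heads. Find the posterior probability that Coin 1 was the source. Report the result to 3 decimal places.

P(heads|C1) = 0.68; P(heads|C2) = 0.13; P(heads|C3) = 0.46.
Prior × likelihood for each source: 0.31·0.68=0.2108, 0.62·0.13=0.08060, 0.07·0.46=0.03220. Summing gives P(heads) = 0.32360.
P(Coin 1 | heads) = 0.2108 / 0.32360 = 0.651.

Posterior probability ≈ 0.651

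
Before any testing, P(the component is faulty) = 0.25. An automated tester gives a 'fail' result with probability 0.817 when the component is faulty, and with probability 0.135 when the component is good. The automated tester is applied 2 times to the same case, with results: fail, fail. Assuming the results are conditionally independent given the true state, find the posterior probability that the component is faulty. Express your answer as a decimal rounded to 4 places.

With H the event that the component is faulty, the joint likelihood of the observed sequence is P(data|H) = 0.817·0.817 = 0.66749 and P(data|¬H) = 0.135·0.135 = 0.018225.
Bayes: P(H|data) = 0.25·0.66749 / (0.25·0.66749 + 0.75·0.018225) = 0.16687/0.18054 = 0.9243.

Posterior P(H) ≈ 0.9243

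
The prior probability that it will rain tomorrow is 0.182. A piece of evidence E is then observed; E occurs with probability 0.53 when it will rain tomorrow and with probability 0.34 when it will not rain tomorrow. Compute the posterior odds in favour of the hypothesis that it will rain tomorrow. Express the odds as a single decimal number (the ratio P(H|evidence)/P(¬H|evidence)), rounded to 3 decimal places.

Posterior odds ≈ 0.347

Prior odds = 0.182/(1−0.182) = 0.22249. In log-odds, ln(0.22249) = -1.5029.
Add log likelihood ratio: ln(1.5588) = 0.44393.
Posterior log-odds = -1.0589, so posterior odds = exp(-1.0589) = 0.34683.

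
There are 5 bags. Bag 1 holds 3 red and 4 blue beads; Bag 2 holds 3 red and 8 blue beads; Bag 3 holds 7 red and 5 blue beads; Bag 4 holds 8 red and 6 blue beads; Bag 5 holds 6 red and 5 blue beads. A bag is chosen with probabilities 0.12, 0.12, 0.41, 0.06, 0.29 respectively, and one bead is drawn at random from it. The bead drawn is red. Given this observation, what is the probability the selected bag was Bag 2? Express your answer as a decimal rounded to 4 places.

Posterior probability ≈ 0.0635

P(red|Bag 1) = 0.4286; P(red|Bag 2) = 0.2727; P(red|Bag 3) = 0.5833; P(red|Bag 4) = 0.5714; P(red|Bag 5) = 0.5455.
Prior × likelihood for each source: 0.12·0.4286=0.05143, 0.12·0.2727=0.03273, 0.41·0.5833=0.2392, 0.06·0.5714=0.03429, 0.29·0.5455=0.1582. Summing gives P(red) = 0.51579.
P(Bag 2 | red) = 0.03273 / 0.51579 = 0.0635.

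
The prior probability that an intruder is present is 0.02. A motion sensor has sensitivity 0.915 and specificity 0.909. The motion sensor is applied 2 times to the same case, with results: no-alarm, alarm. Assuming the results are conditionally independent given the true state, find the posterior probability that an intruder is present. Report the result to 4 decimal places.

With H the event that an intruder is present, the joint likelihood of the observed sequence is P(data|H) = 0.085·0.915 = 0.077775 and P(data|¬H) = 0.909·0.091 = 0.082719.
Bayes: P(H|data) = 0.02·0.077775 / (0.02·0.077775 + 0.98·0.082719) = 0.0015555/0.082620 = 0.0188.

Posterior P(H) ≈ 0.0188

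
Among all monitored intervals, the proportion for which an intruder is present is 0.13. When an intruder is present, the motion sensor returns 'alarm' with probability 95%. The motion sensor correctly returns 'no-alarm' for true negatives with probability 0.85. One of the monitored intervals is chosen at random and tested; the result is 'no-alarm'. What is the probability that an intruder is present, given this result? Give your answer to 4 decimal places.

Write H for 'an intruder is present'. Prior odds H:¬H = 0.13/0.87 = 0.14943. For the 'no-alarm' outcome, the likelihood ratio is 0.05/0.85 = 0.058824.
Posterior odds = 0.14943 × 0.058824 = 0.0087897, so P(H|E) = 0.0087897/(1+0.0087897) = 0.0087.

P(H | E) ≈ 0.0087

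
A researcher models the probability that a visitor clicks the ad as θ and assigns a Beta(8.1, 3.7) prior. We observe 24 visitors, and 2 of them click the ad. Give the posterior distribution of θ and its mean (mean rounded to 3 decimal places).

Posterior: Beta(10.1, 25.7); mean ≈ 0.282

The binomial likelihood is conjugate to the Beta prior: with 2 successes and 22 failures, the posterior is Beta(8.1+2, 3.7+22) = Beta(10.1, 25.7).
E[θ | data] = 10.1/(10.1+25.7) = 0.282.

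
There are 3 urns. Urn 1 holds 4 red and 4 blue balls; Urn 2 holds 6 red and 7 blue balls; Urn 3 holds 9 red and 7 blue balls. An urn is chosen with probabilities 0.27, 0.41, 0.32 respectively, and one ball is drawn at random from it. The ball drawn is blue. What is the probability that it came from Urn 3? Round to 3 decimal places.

Posterior probability ≈ 0.282

P(blue|Urn 1) = 0.5; P(blue|Urn 2) = 0.5385; P(blue|Urn 3) = 0.4375.
Prior × likelihood for each source: 0.27·0.5=0.1350, 0.41·0.5385=0.2208, 0.32·0.4375=0.1400. Summing gives P(blue) = 0.49577.
P(Urn 3 | blue) = 0.1400 / 0.49577 = 0.282.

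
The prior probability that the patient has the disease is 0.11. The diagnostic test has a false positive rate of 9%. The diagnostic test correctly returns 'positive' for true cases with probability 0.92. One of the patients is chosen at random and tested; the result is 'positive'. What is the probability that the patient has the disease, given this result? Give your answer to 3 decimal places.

Write H for 'the patient has the disease'. Prior odds H:¬H = 0.11/0.89 = 0.12360. For the 'positive' outcome, the likelihood ratio is 0.92/0.09 = 10.222.
Posterior odds = 0.12360 × 10.222 = 1.2634, so P(H|E) = 1.2634/(1+1.2634) = 0.558.

P(H | E) ≈ 0.558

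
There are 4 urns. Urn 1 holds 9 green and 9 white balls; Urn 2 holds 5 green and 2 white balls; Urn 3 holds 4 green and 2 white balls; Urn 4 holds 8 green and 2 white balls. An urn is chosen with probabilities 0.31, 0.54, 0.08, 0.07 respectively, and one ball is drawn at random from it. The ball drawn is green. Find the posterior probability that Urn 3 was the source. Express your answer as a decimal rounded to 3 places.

Posterior probability ≈ 0.082

P(green|Urn 1) = 0.5; P(green|Urn 2) = 0.7143; P(green|Urn 3) = 0.6667; P(green|Urn 4) = 0.8.
Prior × likelihood for each source: 0.31·0.5=0.1550, 0.54·0.7143=0.3857, 0.08·0.6667=0.05333, 0.07·0.8=0.05600. Summing gives P(green) = 0.65005.
P(Urn 3 | green) = 0.05333 / 0.65005 = 0.082.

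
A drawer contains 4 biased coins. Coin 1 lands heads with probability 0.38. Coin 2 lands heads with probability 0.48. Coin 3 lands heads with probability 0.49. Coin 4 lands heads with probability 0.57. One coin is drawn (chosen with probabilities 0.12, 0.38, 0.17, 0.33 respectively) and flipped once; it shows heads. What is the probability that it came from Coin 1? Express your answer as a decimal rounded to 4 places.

Tabulate prior·likelihood by source: [1] prior 0.12, lik 0.38, product 0.04560; [2] prior 0.38, lik 0.48, product 0.1824; [3] prior 0.17, lik 0.49, product 0.08330; [4] prior 0.33, lik 0.57, product 0.1881.
Normalizing constant = 0.49940; the posterior for Coin 1 is its product over the sum, 0.04560/0.49940 = 0.0913.

Posterior probability ≈ 0.0913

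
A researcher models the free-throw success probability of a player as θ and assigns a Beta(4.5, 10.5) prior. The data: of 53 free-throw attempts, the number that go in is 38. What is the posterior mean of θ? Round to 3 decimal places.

Posterior mean ≈ 0.625

Observing 38 successes and 15 failures updates Beta(4.5, 10.5) by adding the success and failure counts to the two shape parameters: α = 4.5+38 = 42.5, β = 10.5+15 = 25.5.
E[θ | data] = 42.5/(42.5+25.5) = 0.625.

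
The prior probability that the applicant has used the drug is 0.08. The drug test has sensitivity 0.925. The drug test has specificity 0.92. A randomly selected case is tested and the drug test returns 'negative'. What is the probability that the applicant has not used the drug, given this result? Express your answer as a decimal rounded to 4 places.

P(¬H | E) ≈ 0.9930

Write H for 'the applicant has used the drug'. Prior odds H:¬H = 0.08/0.92 = 0.086957. For the 'negative' outcome, the likelihood ratio is 0.075/0.92 = 0.081522.
Posterior odds = 0.086957 × 0.081522 = 0.0070888, so P(H|E) = 0.0070888/(1+0.0070888) = 0.0070. Then P(¬H|E) = 1 − 0.0070 = 0.9930.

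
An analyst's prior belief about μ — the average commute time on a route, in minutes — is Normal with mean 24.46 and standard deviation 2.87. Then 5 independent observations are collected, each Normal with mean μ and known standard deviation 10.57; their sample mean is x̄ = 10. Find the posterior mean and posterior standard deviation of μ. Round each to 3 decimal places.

Posterior mean ≈ 20.565; posterior SD ≈ 2.453

Prior precision 1/τ₀² = 1/2.87² = 0.121405; data precision n/σ² = 5/10.57² = 0.0447528.
Posterior precision = 0.121405 + 0.0447528 = 0.166158, giving posterior SD = 1/√0.166158 = 2.453.
Posterior mean = (0.121405·24.46 + 0.0447528·10) / 0.166158 = 20.565.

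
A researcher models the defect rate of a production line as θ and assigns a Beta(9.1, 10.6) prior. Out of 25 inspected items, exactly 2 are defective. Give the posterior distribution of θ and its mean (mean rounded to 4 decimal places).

The binomial likelihood is conjugate to the Beta prior: with 2 successes and 23 failures, the posterior is Beta(9.1+2, 10.6+23) = Beta(11.1, 33.6).
E[θ | data] = 11.1/(11.1+33.6) = 0.2483.

Posterior: Beta(11.1, 33.6); mean ≈ 0.2483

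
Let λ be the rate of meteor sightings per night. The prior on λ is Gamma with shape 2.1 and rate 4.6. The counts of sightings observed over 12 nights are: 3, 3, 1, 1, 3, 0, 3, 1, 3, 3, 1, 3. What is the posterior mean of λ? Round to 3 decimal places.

Total count ∑xᵢ = 25 over n = 12 nights.
Gamma is conjugate to the Poisson likelihood: posterior is Gamma(shape = 2.1+25 = 27.1, rate = 4.6+12 = 16.6).
Posterior mean = shape/rate = 27.1/16.6 = 1.633.

Posterior mean ≈ 1.633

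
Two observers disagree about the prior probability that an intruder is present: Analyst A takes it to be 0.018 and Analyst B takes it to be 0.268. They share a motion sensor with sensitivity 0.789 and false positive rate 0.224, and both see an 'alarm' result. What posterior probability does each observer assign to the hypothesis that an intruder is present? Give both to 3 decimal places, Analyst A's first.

Analyst A: 0.061; Analyst B: 0.563

P('+'|H) = 0.789, P('+'|¬H) = 0.224.
Analyst A: numerator 0.789·0.018 = 0.014202; evidence = 0.014202+0.224·0.982 = 0.23417; posterior = 0.061.
Analyst B: numerator 0.789·0.268 = 0.21145; evidence = 0.21145+0.224·0.732 = 0.37542; posterior = 0.563.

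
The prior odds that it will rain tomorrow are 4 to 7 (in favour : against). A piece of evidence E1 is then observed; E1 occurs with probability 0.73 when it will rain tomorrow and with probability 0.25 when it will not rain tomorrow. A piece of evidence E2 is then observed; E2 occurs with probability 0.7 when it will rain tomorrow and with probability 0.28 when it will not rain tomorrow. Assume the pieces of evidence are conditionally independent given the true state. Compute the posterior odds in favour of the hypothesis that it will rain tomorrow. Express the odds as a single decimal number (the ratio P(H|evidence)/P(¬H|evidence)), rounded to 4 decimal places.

Prior odds = 4/7 = 0.57143. In log-odds, ln(0.57143) = -0.55962.
Add log likelihood ratios: ln(2.9200) + ln(2.5000) = 1.9879.
Posterior log-odds = 1.4283, so posterior odds = exp(1.4283) = 4.1714.

Posterior odds ≈ 4.1714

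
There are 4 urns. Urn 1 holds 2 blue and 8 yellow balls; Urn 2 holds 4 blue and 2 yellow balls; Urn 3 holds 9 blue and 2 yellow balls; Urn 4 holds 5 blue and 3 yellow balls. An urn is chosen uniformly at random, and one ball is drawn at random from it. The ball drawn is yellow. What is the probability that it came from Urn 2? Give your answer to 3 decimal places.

P(yellow|Urn 1) = 0.8; P(yellow|Urn 2) = 0.3333; P(yellow|Urn 3) = 0.1818; P(yellow|Urn 4) = 0.375.
Prior × likelihood for each source: 0.25·0.8=0.2000, 0.25·0.3333=0.08333, 0.25·0.1818=0.04545, 0.25·0.375=0.09375. Summing gives P(yellow) = 0.42254.
P(Urn 2 | yellow) = 0.08333 / 0.42254 = 0.197.

Posterior probability ≈ 0.197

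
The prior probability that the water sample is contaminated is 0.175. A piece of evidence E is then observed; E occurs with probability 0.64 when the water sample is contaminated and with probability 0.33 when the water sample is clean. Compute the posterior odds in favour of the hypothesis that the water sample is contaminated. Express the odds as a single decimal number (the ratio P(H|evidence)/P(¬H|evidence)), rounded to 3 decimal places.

Prior odds = 0.175/(1−0.175) = 0.21212. In log-odds, ln(0.21212) = -1.5506.
Add log likelihood ratio: ln(1.9394) = 0.66238.
Posterior log-odds = -0.88822, so posterior odds = exp(-0.88822) = 0.41139.

Posterior odds ≈ 0.411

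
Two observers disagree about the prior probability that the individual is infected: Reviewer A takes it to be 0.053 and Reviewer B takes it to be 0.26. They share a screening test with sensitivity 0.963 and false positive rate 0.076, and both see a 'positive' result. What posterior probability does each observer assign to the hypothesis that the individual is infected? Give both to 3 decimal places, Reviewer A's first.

Reviewer A: 0.415; Reviewer B: 0.817

P('+'|H) = 0.963, P('+'|¬H) = 0.076.
Reviewer A: numerator 0.963·0.053 = 0.051039; evidence = 0.051039+0.076·0.947 = 0.12301; posterior = 0.415.
Reviewer B: numerator 0.963·0.26 = 0.25038; evidence = 0.25038+0.076·0.74 = 0.30662; posterior = 0.817.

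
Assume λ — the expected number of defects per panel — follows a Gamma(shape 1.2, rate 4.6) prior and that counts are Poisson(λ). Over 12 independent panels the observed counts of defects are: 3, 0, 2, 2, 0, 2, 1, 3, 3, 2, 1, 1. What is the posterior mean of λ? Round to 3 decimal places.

Posterior mean ≈ 1.277

The Poisson likelihood adds the total count to the shape and the number of exposure periods to the rate. Here ∑xᵢ = 20 and n = 12, so shape 1.2→21.2 and rate 4.6→16.6.
Posterior mean = shape/rate = 21.2/16.6 = 1.277.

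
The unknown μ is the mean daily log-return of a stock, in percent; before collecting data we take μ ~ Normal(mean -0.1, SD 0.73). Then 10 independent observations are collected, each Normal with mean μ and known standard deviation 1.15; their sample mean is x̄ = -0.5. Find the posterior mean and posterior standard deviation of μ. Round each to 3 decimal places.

Prior precision 1/τ₀² = 1/0.73² = 1.87652; data precision n/σ² = 10/1.15² = 7.56144.
Posterior precision = 1.87652 + 7.56144 = 9.43796, giving posterior SD = 1/√9.43796 = 0.326.
Posterior mean = (1.87652·-0.1 + 7.56144·-0.5) / 9.43796 = -0.420.

Posterior mean ≈ -0.420; posterior SD ≈ 0.326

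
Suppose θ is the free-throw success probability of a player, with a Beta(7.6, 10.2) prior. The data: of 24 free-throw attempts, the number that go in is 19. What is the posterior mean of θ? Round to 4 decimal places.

Observing 19 successes and 5 failures updates Beta(7.6, 10.2) by adding the success and failure counts to the two shape parameters: α = 7.6+19 = 26.6, β = 10.2+5 = 15.2.
E[θ | data] = 26.6/(26.6+15.2) = 0.6364.

Posterior mean ≈ 0.6364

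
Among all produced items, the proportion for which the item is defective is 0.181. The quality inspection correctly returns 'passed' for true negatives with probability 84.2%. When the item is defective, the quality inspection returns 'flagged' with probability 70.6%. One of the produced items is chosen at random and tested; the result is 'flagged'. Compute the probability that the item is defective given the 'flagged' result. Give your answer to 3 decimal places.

Write H for 'the item is defective'. Prior odds H:¬H = 0.181/0.819 = 0.22100. For the 'flagged' outcome, the likelihood ratio is 0.706/0.158 = 4.4684.
Posterior odds = 0.22100 × 4.4684 = 0.98751, so P(H|E) = 0.98751/(1+0.98751) = 0.497.

P(H | E) ≈ 0.497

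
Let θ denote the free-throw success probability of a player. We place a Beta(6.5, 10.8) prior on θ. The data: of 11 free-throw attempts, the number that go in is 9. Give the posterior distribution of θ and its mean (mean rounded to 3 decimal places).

Posterior: Beta(15.5, 12.8); mean ≈ 0.548

The binomial likelihood is conjugate to the Beta prior: with 9 successes and 2 failures, the posterior is Beta(6.5+9, 10.8+2) = Beta(15.5, 12.8).
E[θ | data] = 15.5/(15.5+12.8) = 0.548.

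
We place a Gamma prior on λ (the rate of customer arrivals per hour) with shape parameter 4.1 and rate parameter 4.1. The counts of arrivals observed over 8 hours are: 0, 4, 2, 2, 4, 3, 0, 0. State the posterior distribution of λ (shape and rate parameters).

Posterior: Gamma(shape=19.1, rate=12.1)

The Poisson likelihood adds the total count to the shape and the number of exposure periods to the rate. Here ∑xᵢ = 15 and n = 8, so shape 4.1→19.1 and rate 4.1→12.1.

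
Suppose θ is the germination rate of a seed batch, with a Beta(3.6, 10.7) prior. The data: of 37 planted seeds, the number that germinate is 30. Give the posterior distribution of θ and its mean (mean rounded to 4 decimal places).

The binomial likelihood is conjugate to the Beta prior: with 30 successes and 7 failures, the posterior is Beta(3.6+30, 10.7+7) = Beta(33.6, 17.7).
E[θ | data] = 33.6/(33.6+17.7) = 0.6550.

Posterior: Beta(33.6, 17.7); mean ≈ 0.6550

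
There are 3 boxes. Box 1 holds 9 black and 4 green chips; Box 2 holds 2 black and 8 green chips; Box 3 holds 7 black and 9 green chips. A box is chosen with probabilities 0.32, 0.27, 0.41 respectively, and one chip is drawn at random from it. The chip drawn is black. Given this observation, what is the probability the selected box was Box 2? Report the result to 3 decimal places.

P(black|Box 1) = 0.6923; P(black|Box 2) = 0.2; P(black|Box 3) = 0.4375.
Prior × likelihood for each source: 0.32·0.6923=0.2215, 0.27·0.2=0.05400, 0.41·0.4375=0.1794. Summing gives P(black) = 0.45491.
P(Box 2 | black) = 0.05400 / 0.45491 = 0.119.

Posterior probability ≈ 0.119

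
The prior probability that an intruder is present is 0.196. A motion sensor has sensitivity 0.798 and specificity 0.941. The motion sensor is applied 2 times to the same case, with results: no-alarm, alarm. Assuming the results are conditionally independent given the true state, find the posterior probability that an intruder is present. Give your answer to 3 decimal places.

Posterior P(H) ≈ 0.414

Let H be the event that an intruder is present; start with P(H) = 0.196. P('alarm'|H) = 0.798, P('alarm'|¬H) = 0.059.
Update on result 1 ('no-alarm'): P(H) ← 0.202·0.1960 / (0.202·0.1960 + 0.941·0.8040) = 0.039592/0.79616 = 0.0497.
Update on result 2 ('alarm'): P(H) ← 0.798·0.0497 / (0.798·0.0497 + 0.059·0.9503) = 0.039684/0.095750 = 0.4145.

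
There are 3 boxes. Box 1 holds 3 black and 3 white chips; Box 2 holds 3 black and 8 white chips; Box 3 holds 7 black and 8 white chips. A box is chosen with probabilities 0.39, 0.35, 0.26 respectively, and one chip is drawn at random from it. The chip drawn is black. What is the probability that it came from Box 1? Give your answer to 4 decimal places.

P(black|Box 1) = 0.5; P(black|Box 2) = 0.2727; P(black|Box 3) = 0.4667.
Prior × likelihood for each source: 0.39·0.5=0.1950, 0.35·0.2727=0.09545, 0.26·0.4667=0.1213. Summing gives P(black) = 0.41179.
P(Box 1 | black) = 0.1950 / 0.41179 = 0.4735.

Posterior probability ≈ 0.4735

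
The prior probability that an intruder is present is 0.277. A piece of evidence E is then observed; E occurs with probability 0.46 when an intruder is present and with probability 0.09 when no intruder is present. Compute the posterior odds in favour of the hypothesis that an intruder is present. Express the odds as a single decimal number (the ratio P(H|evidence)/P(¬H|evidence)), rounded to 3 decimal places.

Prior odds = 0.277/(1−0.277) = 0.38313. In log-odds, ln(0.38313) = -0.95939.
Add log likelihood ratio: ln(5.1111) = 1.6314.
Posterior log-odds = 0.67203, so posterior odds = exp(0.67203) = 1.9582.

Posterior odds ≈ 1.958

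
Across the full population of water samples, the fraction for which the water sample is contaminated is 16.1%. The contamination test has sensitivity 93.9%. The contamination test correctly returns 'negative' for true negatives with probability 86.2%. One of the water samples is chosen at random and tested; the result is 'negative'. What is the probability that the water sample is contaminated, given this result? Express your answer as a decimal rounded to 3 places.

P(H | E) ≈ 0.013

Let H be the event that the water sample is contaminated. P(H) = 0.161, so P(¬H) = 0.839. With E the 'negative' result, P(E|H) = 0.061 and P(E|¬H) = 0.862.
P(E) = 0.061·0.161 + 0.862·0.839 = 0.0098210 + 0.72322 = 0.73304.
By Bayes' theorem, P(H|E) = 0.0098210 / 0.73304 = 0.013.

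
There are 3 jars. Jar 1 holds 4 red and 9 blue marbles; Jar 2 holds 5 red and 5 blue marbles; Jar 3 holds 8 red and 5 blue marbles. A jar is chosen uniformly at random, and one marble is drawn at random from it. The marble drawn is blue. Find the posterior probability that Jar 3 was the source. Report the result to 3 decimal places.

Tabulate prior·likelihood by source: [1] prior 0.333333, lik 0.6923, product 0.2308; [2] prior 0.333333, lik 0.5, product 0.1667; [3] prior 0.333333, lik 0.3846, product 0.1282.
Normalizing constant = 0.52564; the posterior for Jar 3 is its product over the sum, 0.1282/0.52564 = 0.244.

Posterior probability ≈ 0.244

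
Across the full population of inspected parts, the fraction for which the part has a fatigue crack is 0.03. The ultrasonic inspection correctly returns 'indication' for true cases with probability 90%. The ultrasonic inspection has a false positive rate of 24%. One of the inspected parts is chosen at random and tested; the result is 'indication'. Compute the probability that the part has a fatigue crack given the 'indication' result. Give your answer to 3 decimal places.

Write H for 'the part has a fatigue crack'. Prior odds H:¬H = 0.03/0.97 = 0.030928. For the 'indication' outcome, the likelihood ratio is 0.9/0.24 = 3.7500.
Posterior odds = 0.030928 × 3.7500 = 0.11598, so P(H|E) = 0.11598/(1+0.11598) = 0.104.

P(H | E) ≈ 0.104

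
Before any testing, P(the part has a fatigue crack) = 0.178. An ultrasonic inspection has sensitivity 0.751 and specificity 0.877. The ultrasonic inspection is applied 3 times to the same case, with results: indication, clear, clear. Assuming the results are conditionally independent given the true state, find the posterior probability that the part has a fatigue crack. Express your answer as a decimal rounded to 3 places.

Let H be the event that the part has a fatigue crack; start with P(H) = 0.178. P('indication'|H) = 0.751, P('indication'|¬H) = 0.123.
Update on result 1 ('indication'): P(H) ← 0.751·0.1780 / (0.751·0.1780 + 0.123·0.8220) = 0.13368/0.23478 = 0.5694.
Update on result 2 ('clear'): P(H) ← 0.249·0.5694 / (0.249·0.5694 + 0.877·0.4306) = 0.14177/0.51944 = 0.2729.
Update on result 3 ('clear'): P(H) ← 0.249·0.2729 / (0.249·0.2729 + 0.877·0.7271) = 0.067960/0.70560 = 0.0963.

Posterior P(H) ≈ 0.096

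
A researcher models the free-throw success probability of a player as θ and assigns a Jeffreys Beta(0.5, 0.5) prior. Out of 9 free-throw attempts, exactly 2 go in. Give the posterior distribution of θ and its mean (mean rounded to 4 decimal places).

Posterior: Beta(2.5, 7.5); mean ≈ 0.2500

The binomial likelihood is conjugate to the Beta prior: with 2 successes and 7 failures, the posterior is Beta(0.5+2, 0.5+7) = Beta(2.5, 7.5).
Posterior mean = α/(α+β) = 2.5/10 = 0.2500.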